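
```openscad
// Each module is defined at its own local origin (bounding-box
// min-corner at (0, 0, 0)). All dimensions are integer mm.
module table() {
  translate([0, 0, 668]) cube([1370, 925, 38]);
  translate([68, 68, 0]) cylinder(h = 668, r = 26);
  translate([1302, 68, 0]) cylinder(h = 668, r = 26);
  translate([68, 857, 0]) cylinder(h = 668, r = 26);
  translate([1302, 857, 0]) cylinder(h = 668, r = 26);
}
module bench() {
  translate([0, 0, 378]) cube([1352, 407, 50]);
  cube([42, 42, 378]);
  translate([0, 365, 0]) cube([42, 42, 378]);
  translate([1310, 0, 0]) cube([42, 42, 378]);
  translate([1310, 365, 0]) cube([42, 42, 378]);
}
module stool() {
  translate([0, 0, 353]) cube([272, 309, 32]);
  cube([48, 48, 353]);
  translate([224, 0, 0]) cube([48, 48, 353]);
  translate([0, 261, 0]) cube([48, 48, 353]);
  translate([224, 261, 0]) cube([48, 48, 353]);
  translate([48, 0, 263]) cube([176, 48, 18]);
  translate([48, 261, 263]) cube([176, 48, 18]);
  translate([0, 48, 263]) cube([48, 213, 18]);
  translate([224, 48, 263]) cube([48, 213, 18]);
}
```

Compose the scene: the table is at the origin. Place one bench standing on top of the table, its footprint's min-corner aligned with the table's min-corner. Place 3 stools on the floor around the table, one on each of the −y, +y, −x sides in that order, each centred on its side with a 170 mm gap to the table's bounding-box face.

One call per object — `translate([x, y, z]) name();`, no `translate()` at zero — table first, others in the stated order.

table();
translate([0, 0, 706]) bench();
translate([549, -479, 0]) stool();
translate([549, 1095, 0]) stool();
translate([-442, 308, 0]) stool();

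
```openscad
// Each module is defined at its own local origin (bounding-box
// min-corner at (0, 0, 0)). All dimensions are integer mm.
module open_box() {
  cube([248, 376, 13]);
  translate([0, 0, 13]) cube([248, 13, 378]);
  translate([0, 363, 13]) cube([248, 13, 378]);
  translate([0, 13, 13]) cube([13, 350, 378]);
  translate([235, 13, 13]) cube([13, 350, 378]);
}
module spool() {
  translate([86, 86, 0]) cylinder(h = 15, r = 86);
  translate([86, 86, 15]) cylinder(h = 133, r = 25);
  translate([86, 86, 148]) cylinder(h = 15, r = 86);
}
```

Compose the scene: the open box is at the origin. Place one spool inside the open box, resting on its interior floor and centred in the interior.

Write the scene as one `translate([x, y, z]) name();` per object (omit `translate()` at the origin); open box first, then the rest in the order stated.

open_box();
translate([38, 102, 13]) spool();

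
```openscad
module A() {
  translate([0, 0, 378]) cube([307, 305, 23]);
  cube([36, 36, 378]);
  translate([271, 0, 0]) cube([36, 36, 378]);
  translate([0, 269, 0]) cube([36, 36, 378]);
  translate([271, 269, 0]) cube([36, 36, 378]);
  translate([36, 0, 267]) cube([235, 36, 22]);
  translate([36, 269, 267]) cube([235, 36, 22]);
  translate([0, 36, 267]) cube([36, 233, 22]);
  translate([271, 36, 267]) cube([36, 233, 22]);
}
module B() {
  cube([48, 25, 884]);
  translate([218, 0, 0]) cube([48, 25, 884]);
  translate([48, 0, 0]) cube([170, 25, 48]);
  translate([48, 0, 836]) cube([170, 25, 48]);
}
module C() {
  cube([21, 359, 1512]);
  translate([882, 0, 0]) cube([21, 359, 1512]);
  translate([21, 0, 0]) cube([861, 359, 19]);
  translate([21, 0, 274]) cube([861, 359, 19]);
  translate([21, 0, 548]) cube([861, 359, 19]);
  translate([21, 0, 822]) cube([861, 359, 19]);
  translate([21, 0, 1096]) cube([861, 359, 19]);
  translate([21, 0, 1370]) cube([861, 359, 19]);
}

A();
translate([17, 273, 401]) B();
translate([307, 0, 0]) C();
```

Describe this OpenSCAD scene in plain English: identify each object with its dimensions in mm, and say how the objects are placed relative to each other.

A is a four-legged stool. The seat is 307×305 mm, 23 mm thick, top at z = 401 mm. It stands on four square legs, each 36×36 mm in cross-section, from z = 0 to the seat underside, each flush with a corner of the seat. Four stretchers, 36 mm wide and 22 mm tall, connect adjacent legs with their undersides at z = 267 mm, each running between the inner faces of the legs it joins and aligned with the legs' outer faces on the other axis.

B is a picture frame with a 170×788 mm rectangular opening (x by z) and a uniform 48 mm border on every side. Frame depth is 25 mm along y. It is built from two vertical stiles running the full outside height and two horizontal rails spanning the gap between the stiles.

C is a bookshelf 903 mm wide overall, 359 mm deep and 1512 mm tall. The two sides are 21 mm thick vertical panels. 6 horizontal shelves of 19 mm thickness span between the inner faces of the sides; the lowest shelf sits on the floor and shelves are stacked with a clear vertical gap of 255 mm between each pair.

The picture frame is on top of the stool. The bookshelf is against the stool's +x side, with their −y faces flush.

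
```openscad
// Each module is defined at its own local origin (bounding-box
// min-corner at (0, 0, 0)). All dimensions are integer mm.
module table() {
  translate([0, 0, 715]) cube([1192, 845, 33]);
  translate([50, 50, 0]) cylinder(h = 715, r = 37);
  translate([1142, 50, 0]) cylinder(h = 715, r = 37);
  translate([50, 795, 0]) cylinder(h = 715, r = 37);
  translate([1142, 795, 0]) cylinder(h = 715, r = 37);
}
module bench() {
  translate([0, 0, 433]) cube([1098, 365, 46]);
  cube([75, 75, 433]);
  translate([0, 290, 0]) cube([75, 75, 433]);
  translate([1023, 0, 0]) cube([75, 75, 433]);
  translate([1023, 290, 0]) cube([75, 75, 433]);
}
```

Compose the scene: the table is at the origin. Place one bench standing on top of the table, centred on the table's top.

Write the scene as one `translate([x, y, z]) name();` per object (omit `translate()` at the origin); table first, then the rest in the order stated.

table();
translate([47, 240, 748]) bench();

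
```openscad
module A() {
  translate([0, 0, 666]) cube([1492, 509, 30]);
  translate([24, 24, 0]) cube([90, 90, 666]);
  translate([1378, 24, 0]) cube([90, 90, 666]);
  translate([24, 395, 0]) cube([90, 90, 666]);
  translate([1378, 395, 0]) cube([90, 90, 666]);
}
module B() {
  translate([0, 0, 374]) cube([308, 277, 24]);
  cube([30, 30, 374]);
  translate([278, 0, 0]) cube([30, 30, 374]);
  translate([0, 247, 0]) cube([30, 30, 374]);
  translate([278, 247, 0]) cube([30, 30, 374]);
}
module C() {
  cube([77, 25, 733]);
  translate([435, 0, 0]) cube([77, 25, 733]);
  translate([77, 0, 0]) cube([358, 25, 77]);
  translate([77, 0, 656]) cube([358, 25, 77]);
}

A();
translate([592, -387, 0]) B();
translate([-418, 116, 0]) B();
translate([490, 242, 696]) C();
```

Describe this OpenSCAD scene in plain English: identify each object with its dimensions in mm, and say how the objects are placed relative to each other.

A is a rectangular dining table. The top is 1492×509×30 mm with its upper surface at z = 696 mm. It stands on four 90×90 mm square legs, each inset 24 mm from the nearest pair of top edges, running from the floor to the underside of the top.

B is a simple wooden stool: a rectangular seat 308 mm (x) by 277 mm (y), 24 mm thick, top face at z = 398 mm, on four square legs, each 30×30 mm in cross-section. The legs rest on z = 0, each flush with a corner of the seat.

C is a rectangular picture frame lying in the x–z plane (depth along y). The opening is 358 mm wide (x) by 579 mm tall (z), surrounded by a border 77 mm wide on all four sides. The frame is 25 mm deep and is made of two full-height vertical stiles with two horizontal rails fitted between them.

Two stools sit around the table at the −y, −x sides. The picture frame is on top of the table, centred.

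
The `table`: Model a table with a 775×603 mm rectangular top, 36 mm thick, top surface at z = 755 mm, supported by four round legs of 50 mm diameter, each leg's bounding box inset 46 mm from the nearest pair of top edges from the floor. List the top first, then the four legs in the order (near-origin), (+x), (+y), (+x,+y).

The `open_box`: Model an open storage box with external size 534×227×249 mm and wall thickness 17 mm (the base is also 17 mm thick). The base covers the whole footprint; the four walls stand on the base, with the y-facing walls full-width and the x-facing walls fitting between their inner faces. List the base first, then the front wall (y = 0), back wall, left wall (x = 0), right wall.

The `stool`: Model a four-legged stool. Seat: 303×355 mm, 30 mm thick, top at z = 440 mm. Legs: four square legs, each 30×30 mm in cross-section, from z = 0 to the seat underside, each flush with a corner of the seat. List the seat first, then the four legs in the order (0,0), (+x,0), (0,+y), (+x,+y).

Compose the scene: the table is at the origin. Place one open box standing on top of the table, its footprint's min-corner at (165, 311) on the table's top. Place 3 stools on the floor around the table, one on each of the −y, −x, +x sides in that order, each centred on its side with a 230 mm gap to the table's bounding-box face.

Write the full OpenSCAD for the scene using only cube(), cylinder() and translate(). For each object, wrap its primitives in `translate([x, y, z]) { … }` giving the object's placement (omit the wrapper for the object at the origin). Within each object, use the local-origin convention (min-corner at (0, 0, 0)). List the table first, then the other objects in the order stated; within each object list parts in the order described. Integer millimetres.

translate([0, 0, 719]) cube([775, 603, 36]);
translate([71, 71, 0]) cylinder(h = 719, r = 25);
translate([704, 71, 0]) cylinder(h = 719, r = 25);
translate([71, 532, 0]) cylinder(h = 719, r = 25);
translate([704, 532, 0]) cylinder(h = 719, r = 25);
translate([165, 311, 755]) {
  cube([534, 227, 17]);
  translate([0, 0, 17]) cube([534, 17, 232]);
  translate([0, 210, 17]) cube([534, 17, 232]);
  translate([0, 17, 17]) cube([17, 193, 232]);
  translate([517, 17, 17]) cube([17, 193, 232]);
}
translate([236, -585, 0]) {
  translate([0, 0, 410]) cube([303, 355, 30]);
  cube([30, 30, 410]);
  translate([273, 0, 0]) cube([30, 30, 410]);
  translate([0, 325, 0]) cube([30, 30, 410]);
  translate([273, 325, 0]) cube([30, 30, 410]);
}
translate([-533, 124, 0]) {
  translate([0, 0, 410]) cube([303, 355, 30]);
  cube([30, 30, 410]);
  translate([273, 0, 0]) cube([30, 30, 410]);
  translate([0, 325, 0]) cube([30, 30, 410]);
  translate([273, 325, 0]) cube([30, 30, 410]);
}
translate([1005, 124, 0]) {
  translate([0, 0, 410]) cube([303, 355, 30]);
  cube([30, 30, 410]);
  translate([273, 0, 0]) cube([30, 30, 410]);
  translate([0, 325, 0]) cube([30, 30, 410]);
  translate([273, 325, 0]) cube([30, 30, 410]);
}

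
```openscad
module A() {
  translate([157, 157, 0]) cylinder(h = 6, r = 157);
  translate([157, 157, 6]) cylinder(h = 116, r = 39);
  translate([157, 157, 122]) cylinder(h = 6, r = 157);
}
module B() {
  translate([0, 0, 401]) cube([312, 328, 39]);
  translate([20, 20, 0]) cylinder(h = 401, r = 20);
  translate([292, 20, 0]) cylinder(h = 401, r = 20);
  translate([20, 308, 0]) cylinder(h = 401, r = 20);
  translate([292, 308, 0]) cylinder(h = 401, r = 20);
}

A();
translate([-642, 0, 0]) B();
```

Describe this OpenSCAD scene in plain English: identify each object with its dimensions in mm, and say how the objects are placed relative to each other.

A is a spool: two coaxial disc flanges of radius 157 mm and thickness 6 mm, joined by a core cylinder of radius 39 mm and height 116 mm. The lower flange rests on z = 0 and the three cylinders share a vertical axis.

B is a simple wooden stool: a rectangular seat 312 mm (x) by 328 mm (y), 39 mm thick, top face at z = 440 mm, on four round legs, each 40 mm in diameter. The legs rest on z = 0, each leg's axis is inset half a diameter from the nearest pair of seat edges (so the leg's bounding box is flush with the corner).

The stool is on the floor beside the spool on its −x side.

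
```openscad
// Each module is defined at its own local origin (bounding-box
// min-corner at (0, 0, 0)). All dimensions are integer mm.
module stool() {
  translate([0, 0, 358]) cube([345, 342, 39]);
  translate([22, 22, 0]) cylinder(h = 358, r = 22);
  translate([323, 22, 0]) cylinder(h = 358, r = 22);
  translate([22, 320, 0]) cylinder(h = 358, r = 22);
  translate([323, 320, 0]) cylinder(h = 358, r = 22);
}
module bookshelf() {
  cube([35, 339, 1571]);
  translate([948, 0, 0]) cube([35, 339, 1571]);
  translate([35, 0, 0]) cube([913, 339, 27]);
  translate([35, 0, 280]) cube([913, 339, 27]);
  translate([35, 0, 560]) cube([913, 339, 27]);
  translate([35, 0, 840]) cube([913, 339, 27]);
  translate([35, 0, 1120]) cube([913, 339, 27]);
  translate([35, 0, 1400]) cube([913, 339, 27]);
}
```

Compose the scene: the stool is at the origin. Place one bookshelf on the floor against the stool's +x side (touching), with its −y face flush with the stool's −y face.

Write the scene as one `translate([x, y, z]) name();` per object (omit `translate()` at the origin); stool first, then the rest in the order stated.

stool();
translate([345, 0, 0]) bookshelf();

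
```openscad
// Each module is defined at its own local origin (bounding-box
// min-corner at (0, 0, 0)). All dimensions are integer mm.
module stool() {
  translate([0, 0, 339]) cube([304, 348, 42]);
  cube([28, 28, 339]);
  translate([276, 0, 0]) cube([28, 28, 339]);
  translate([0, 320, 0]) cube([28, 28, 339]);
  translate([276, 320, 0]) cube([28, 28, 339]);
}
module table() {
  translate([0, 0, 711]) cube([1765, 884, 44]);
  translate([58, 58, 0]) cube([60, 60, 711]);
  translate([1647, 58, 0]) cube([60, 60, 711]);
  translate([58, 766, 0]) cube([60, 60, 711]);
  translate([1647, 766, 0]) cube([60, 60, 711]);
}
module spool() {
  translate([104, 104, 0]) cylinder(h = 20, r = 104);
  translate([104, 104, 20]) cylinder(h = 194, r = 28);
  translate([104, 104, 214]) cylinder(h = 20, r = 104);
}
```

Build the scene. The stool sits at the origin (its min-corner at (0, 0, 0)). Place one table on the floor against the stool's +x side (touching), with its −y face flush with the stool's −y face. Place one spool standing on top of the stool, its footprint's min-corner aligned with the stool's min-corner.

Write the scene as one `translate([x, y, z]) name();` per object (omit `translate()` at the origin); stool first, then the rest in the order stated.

stool();
translate([304, 0, 0]) table();
translate([0, 0, 381]) spool();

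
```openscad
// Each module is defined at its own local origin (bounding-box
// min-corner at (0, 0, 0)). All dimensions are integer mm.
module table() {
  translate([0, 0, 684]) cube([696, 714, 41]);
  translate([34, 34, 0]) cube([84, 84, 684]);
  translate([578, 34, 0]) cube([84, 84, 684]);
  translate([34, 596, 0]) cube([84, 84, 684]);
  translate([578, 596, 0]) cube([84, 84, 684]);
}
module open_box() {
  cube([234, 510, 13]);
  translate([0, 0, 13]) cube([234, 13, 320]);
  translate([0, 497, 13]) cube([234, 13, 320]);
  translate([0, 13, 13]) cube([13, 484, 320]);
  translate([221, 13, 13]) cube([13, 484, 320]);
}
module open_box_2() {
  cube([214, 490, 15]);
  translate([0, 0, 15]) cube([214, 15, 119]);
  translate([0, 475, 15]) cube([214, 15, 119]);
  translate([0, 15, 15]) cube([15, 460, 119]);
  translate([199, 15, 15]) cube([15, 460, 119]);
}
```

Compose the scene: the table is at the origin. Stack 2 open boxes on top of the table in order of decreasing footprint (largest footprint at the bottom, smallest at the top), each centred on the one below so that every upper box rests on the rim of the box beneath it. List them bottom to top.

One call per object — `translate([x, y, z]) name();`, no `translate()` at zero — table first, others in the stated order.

table();
translate([231, 102, 725]) open_box();
translate([241, 112, 1058]) open_box_2();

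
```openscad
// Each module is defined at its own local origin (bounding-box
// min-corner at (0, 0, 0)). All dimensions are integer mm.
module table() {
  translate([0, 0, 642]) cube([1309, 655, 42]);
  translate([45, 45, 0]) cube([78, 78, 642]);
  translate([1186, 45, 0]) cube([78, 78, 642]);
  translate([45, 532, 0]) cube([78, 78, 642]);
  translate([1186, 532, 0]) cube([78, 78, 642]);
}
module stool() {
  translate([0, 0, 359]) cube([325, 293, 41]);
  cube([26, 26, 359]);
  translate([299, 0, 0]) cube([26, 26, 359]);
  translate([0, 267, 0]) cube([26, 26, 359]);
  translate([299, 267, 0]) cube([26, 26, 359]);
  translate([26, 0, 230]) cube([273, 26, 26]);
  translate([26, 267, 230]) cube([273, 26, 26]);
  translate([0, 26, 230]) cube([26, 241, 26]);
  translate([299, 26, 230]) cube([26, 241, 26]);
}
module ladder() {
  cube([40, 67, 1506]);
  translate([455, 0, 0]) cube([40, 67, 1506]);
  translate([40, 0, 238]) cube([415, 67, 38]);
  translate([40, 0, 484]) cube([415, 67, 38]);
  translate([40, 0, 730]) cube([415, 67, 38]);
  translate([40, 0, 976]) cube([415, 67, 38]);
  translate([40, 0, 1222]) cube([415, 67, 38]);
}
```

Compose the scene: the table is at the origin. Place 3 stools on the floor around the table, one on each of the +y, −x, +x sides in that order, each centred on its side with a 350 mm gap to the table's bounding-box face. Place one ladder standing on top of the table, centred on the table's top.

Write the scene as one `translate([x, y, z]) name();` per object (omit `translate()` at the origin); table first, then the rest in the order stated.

table();
translate([492, 1005, 0]) stool();
translate([-675, 181, 0]) stool();
translate([1659, 181, 0]) stool();
translate([407, 294, 684]) ladder();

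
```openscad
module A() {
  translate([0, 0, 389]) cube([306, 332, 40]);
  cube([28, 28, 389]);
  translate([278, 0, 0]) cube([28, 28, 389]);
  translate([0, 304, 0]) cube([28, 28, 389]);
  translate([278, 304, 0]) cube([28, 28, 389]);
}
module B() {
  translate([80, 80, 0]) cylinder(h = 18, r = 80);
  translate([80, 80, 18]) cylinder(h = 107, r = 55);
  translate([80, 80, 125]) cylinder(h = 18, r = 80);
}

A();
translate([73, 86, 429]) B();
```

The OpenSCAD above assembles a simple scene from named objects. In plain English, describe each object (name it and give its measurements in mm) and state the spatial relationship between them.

A is a four-legged stool. The seat is a 306×332×40 mm slab whose top surface is at z = 429 mm; four square legs, each 28×28 mm in cross-section, run from the floor (z = 0) to the underside of the seat, each flush with a corner of the seat.

B is a spool: two coaxial disc flanges of radius 80 mm and thickness 18 mm, joined by a core cylinder of radius 55 mm and height 107 mm. The lower flange rests on z = 0 and the three cylinders share a vertical axis.

The spool is on top of the stool, centred.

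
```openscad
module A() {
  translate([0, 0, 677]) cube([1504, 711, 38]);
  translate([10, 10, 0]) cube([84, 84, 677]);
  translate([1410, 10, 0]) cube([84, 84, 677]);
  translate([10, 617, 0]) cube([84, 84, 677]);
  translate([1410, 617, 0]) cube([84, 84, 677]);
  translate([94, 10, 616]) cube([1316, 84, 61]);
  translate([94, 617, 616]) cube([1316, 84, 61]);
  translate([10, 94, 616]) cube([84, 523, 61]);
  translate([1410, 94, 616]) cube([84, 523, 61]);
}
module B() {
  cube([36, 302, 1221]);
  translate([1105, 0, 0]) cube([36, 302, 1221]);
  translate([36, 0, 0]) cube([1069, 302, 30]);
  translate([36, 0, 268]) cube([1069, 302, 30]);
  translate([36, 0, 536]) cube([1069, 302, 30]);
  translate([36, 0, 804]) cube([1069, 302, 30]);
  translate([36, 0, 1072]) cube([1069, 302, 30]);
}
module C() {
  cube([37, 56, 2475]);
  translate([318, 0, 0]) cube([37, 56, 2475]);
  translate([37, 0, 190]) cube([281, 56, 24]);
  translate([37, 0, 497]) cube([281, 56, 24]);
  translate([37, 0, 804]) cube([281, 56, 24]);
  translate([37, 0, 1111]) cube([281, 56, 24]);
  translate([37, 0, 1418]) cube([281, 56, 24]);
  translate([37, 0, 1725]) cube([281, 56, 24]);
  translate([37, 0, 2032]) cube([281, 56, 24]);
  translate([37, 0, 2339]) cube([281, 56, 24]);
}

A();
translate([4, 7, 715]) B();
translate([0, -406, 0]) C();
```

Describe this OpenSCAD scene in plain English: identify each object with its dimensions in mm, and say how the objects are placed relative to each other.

A is a table: top 1504 mm (x) × 711 mm (y), 38 mm thick, upper face at z = 715 mm, on four 84×84 mm square legs, each inset 10 mm from the nearest pair of top edges, running from z = 0 to the bottom of the top. Four apron rails, 84 mm thick and 61 mm tall, run between adjacent legs with their top edges flush with the underside of the top and their outer faces flush with the legs' outer faces.

B is a bookshelf 1141 mm wide overall, 302 mm deep and 1221 mm tall. The two sides are 36 mm thick vertical panels. 5 horizontal shelves of 30 mm thickness span between the inner faces of the sides; the lowest shelf sits on the floor and shelves are stacked with a clear vertical gap of 238 mm between each pair.

C is a straight ladder. Two 37×56 mm vertical rails, 2475 mm tall, stand 355 mm apart (outside-to-outside) with their front faces coplanar on the −y side. 8 rungs, each 56 mm deep and 24 mm tall, span between the inner faces of the rails, front faces flush with the rails. The lowest rung's underside is at z = 190 mm and rungs are spaced 307 mm apart (underside to underside).

The bookshelf is on top of the table. The ladder is on the floor beside the table on its −y side.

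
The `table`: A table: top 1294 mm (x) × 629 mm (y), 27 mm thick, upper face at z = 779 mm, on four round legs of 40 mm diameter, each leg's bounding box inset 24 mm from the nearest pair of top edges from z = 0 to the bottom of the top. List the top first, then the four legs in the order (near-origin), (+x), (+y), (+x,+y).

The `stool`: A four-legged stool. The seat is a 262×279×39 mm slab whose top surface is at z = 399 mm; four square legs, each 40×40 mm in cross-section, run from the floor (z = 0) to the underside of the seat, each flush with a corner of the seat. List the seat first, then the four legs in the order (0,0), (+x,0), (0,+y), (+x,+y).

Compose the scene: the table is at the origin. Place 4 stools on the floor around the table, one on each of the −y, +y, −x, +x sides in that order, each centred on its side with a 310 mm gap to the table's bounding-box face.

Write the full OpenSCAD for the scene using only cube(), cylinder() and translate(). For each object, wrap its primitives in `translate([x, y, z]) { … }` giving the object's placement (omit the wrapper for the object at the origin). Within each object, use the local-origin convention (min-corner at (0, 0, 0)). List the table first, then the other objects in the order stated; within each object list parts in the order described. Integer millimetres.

translate([0, 0, 752]) cube([1294, 629, 27]);
translate([44, 44, 0]) cylinder(h = 752, r = 20);
translate([1250, 44, 0]) cylinder(h = 752, r = 20);
translate([44, 585, 0]) cylinder(h = 752, r = 20);
translate([1250, 585, 0]) cylinder(h = 752, r = 20);
translate([516, -589, 0]) {
  translate([0, 0, 360]) cube([262, 279, 39]);
  cube([40, 40, 360]);
  translate([222, 0, 0]) cube([40, 40, 360]);
  translate([0, 239, 0]) cube([40, 40, 360]);
  translate([222, 239, 0]) cube([40, 40, 360]);
}
translate([516, 939, 0]) {
  translate([0, 0, 360]) cube([262, 279, 39]);
  cube([40, 40, 360]);
  translate([222, 0, 0]) cube([40, 40, 360]);
  translate([0, 239, 0]) cube([40, 40, 360]);
  translate([222, 239, 0]) cube([40, 40, 360]);
}
translate([-572, 175, 0]) {
  translate([0, 0, 360]) cube([262, 279, 39]);
  cube([40, 40, 360]);
  translate([222, 0, 0]) cube([40, 40, 360]);
  translate([0, 239, 0]) cube([40, 40, 360]);
  translate([222, 239, 0]) cube([40, 40, 360]);
}
translate([1604, 175, 0]) {
  translate([0, 0, 360]) cube([262, 279, 39]);
  cube([40, 40, 360]);
  translate([222, 0, 0]) cube([40, 40, 360]);
  translate([0, 239, 0]) cube([40, 40, 360]);
  translate([222, 239, 0]) cube([40, 40, 360]);
}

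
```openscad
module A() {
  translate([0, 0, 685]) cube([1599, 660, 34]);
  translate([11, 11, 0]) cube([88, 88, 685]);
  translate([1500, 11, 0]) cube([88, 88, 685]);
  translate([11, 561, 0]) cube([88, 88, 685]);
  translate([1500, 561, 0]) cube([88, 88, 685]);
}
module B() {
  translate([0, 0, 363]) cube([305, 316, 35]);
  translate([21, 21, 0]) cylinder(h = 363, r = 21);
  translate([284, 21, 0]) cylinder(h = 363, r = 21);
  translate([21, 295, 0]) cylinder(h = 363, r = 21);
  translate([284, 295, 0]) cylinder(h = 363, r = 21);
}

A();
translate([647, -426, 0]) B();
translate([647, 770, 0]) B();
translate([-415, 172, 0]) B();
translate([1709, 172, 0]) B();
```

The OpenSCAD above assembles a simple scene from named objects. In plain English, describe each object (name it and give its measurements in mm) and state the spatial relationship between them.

A is a rectangular dining table. The top is 1599×660×34 mm with its upper surface at z = 719 mm. It stands on four 88×88 mm square legs, each inset 11 mm from the nearest pair of top edges, running from the floor to the underside of the top.

B is a simple wooden stool: a rectangular seat 305 mm (x) by 316 mm (y), 35 mm thick, top face at z = 398 mm, on four round legs, each 42 mm in diameter. The legs rest on z = 0, each leg's axis is inset half a diameter from the nearest pair of seat edges (so the leg's bounding box is flush with the corner).

Four stools sit around the table at the −y, +y, −x, +x sides.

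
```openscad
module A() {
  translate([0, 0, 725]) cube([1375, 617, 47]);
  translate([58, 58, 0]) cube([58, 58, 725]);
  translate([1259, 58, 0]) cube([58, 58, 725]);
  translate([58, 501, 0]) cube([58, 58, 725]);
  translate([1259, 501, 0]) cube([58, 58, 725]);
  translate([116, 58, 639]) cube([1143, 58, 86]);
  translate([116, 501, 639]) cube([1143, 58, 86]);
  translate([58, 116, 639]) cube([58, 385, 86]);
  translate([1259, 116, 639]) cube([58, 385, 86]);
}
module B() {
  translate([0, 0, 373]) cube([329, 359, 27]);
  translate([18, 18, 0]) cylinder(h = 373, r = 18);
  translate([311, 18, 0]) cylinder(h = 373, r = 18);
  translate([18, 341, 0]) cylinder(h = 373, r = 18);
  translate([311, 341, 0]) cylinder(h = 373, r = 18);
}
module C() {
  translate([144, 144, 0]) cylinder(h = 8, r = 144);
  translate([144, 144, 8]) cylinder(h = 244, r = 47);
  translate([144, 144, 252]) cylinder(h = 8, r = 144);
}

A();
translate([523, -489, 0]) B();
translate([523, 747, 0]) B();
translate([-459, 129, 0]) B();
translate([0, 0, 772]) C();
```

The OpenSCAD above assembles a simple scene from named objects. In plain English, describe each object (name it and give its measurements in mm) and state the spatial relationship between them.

A is a rectangular dining table. The top is 1375×617×47 mm with its upper surface at z = 772 mm. It stands on four 58×58 mm square legs, each inset 58 mm from the nearest pair of top edges, running from the floor to the underside of the top. Four apron rails, 58 mm thick and 86 mm tall, run between adjacent legs with their top edges flush with the underside of the top and their outer faces flush with the legs' outer faces.

B is a simple wooden stool: a rectangular seat 329 mm (x) by 359 mm (y), 27 mm thick, top face at z = 400 mm, on four round legs, each 36 mm in diameter. The legs rest on z = 0, each leg's axis is inset half a diameter from the nearest pair of seat edges (so the leg's bounding box is flush with the corner).

C is a spool: two coaxial disc flanges of radius 144 mm and thickness 8 mm, joined by a core cylinder of radius 47 mm and height 244 mm. The lower flange rests on z = 0 and the three cylinders share a vertical axis.

Three stools sit around the table at the −y, +y, −x sides. The spool is on top of the table.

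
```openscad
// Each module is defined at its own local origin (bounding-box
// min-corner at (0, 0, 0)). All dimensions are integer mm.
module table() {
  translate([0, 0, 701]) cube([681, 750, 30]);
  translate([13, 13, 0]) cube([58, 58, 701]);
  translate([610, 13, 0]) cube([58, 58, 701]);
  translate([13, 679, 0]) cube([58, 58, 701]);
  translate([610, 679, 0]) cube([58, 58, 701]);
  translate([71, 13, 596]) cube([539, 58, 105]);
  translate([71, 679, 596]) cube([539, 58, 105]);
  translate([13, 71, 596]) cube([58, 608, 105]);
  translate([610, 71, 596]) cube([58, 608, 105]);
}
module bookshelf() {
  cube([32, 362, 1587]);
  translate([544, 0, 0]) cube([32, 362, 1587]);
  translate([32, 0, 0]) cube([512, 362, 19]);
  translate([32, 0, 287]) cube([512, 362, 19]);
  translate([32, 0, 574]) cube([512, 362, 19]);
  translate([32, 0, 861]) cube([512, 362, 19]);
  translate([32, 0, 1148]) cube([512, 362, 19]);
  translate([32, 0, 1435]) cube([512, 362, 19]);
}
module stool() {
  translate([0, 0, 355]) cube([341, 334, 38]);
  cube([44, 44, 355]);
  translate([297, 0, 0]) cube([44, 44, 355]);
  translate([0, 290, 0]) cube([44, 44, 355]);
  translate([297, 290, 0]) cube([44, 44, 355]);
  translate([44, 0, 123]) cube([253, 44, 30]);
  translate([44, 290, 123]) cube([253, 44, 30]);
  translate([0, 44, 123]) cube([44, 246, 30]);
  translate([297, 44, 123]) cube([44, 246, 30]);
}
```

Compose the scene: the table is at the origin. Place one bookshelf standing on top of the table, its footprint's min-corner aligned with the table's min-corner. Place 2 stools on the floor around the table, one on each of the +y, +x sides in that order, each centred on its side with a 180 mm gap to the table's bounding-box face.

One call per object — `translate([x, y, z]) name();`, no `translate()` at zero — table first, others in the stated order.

table();
translate([0, 0, 731]) bookshelf();
translate([170, 930, 0]) stool();
translate([861, 208, 0]) stool();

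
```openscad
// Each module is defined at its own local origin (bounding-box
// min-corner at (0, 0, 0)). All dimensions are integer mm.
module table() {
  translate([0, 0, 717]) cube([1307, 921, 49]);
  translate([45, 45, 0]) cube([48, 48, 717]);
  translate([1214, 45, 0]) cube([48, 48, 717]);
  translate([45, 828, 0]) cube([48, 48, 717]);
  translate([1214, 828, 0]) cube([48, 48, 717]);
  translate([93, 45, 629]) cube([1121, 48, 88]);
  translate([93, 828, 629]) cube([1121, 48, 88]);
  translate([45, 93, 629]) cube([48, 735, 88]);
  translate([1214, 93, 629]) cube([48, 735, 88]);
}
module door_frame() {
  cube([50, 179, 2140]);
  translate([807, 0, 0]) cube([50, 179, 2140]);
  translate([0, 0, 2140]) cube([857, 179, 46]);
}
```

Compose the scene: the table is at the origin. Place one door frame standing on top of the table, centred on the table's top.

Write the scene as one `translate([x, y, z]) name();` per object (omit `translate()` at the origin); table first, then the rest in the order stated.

table();
translate([225, 371, 766]) door_frame();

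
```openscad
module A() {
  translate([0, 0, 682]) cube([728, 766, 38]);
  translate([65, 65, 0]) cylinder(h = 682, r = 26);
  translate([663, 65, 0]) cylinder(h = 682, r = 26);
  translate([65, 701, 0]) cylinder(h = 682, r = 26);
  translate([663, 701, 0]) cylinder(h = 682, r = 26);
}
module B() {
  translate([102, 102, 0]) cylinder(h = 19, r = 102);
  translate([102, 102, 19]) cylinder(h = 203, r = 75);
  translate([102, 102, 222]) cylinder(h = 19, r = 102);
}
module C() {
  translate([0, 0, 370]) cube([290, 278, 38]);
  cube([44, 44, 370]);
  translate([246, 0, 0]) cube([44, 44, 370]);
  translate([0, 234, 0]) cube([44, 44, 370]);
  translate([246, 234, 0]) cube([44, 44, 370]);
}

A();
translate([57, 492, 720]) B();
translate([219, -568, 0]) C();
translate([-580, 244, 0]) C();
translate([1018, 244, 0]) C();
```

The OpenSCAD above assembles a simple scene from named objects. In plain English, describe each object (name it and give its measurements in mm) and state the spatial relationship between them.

A is a table with a 728×766 mm rectangular top, 38 mm thick, top surface at z = 720 mm, supported by four round legs of 52 mm diameter, each leg's bounding box inset 39 mm from the nearest pair of top edges, running from the floor.

B is a spool: two coaxial disc flanges of radius 102 mm and thickness 19 mm, joined by a core cylinder of radius 75 mm and height 203 mm. The lower flange rests on z = 0 and the three cylinders share a vertical axis.

C is a simple wooden stool: a rectangular seat 290 mm (x) by 278 mm (y), 38 mm thick, top face at z = 408 mm, on four square legs, each 44×44 mm in cross-section. The legs rest on z = 0, each flush with a corner of the seat.

The spool is on top of the table. Three stools sit around the table at the −y, −x, +x sides.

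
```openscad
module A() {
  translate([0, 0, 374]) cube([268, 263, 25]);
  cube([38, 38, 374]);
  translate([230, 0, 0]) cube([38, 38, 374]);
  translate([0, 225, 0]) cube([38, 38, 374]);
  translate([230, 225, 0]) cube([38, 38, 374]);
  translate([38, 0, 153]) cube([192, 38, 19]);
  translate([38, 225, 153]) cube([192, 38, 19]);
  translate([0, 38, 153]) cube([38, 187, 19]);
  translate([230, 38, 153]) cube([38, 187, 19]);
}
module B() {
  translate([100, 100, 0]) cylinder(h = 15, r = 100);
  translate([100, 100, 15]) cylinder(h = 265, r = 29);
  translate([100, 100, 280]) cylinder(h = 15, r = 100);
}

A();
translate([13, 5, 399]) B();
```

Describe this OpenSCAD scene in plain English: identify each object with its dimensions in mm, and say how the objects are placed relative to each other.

A is a four-legged stool. The seat is 268×263 mm, 25 mm thick, top at z = 399 mm. It stands on four square legs, each 38×38 mm in cross-section, from z = 0 to the seat underside, each flush with a corner of the seat. Four stretchers, 38 mm wide and 19 mm tall, connect adjacent legs with their undersides at z = 153 mm, each running between the inner faces of the legs it joins and aligned with the legs' outer faces on the other axis.

B is a spool: two coaxial disc flanges of radius 100 mm and thickness 15 mm, joined by a core cylinder of radius 29 mm and height 265 mm. The lower flange rests on z = 0 and the three cylinders share a vertical axis.

The spool is on top of the stool.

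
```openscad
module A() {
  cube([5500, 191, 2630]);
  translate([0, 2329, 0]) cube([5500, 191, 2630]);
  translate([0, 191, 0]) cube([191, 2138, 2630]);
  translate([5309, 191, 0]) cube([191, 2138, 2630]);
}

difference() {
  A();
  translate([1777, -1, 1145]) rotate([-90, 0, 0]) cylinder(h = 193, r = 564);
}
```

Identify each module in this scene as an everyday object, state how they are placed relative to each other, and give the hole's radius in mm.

A is a house frame. The house frame has a circular hole through its front wall. The hole's radius is 564 mm.

The subtracted cylinder has r = 564 mm.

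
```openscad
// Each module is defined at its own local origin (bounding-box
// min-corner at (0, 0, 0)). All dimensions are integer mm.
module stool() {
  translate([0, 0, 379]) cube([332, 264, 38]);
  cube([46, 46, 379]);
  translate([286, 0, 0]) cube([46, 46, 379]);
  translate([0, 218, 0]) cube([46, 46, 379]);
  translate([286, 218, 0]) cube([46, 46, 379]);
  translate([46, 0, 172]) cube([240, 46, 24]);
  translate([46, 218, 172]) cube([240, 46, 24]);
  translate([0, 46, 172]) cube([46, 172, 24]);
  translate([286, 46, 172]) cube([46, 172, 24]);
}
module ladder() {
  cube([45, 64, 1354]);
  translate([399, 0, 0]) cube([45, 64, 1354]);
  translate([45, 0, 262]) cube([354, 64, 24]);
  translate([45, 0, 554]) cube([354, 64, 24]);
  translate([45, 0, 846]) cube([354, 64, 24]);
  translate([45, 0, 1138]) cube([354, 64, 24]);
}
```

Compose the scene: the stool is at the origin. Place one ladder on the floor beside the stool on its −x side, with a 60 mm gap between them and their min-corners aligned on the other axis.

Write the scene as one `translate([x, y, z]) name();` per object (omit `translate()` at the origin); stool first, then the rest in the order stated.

stool();
translate([-504, 0, 0]) ladder();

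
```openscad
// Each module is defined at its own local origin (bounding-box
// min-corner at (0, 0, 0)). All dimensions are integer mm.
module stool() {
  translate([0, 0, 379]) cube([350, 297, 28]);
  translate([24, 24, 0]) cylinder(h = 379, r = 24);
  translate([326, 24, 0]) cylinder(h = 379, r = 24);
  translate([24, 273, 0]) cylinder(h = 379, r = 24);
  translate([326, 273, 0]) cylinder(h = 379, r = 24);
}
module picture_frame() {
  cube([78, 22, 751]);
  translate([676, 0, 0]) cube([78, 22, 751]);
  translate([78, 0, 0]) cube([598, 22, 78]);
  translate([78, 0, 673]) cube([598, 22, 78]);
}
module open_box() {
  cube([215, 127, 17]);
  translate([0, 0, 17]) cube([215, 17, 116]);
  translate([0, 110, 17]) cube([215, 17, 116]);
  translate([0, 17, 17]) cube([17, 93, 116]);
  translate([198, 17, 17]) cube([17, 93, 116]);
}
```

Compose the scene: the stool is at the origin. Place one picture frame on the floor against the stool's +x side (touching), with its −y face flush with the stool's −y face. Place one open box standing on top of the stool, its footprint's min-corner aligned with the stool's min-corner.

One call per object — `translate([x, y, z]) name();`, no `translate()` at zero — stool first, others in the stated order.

stool();
translate([350, 0, 0]) picture_frame();
translate([0, 0, 407]) open_box();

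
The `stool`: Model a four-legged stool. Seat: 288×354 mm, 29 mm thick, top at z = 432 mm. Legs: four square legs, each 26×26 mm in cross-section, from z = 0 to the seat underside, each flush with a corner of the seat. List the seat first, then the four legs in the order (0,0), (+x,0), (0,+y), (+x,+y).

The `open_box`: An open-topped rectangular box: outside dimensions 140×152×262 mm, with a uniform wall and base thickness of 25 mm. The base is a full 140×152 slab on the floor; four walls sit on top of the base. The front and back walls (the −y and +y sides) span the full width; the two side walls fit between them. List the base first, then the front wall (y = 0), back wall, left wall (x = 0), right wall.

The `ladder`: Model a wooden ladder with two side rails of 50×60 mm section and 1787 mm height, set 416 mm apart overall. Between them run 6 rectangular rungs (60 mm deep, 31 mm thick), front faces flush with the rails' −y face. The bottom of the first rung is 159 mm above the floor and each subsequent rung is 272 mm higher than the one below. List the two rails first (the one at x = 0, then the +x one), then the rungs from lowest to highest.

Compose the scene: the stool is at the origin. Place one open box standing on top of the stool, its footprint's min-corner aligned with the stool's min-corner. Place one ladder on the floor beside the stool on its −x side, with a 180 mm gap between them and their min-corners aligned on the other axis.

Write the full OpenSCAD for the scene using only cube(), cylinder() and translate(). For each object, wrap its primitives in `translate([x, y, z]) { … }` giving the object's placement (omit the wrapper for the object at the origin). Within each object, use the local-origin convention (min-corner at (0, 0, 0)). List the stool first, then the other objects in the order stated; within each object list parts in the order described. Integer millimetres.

translate([0, 0, 403]) cube([288, 354, 29]);
cube([26, 26, 403]);
translate([262, 0, 0]) cube([26, 26, 403]);
translate([0, 328, 0]) cube([26, 26, 403]);
translate([262, 328, 0]) cube([26, 26, 403]);
translate([0, 0, 432]) {
  cube([140, 152, 25]);
  translate([0, 0, 25]) cube([140, 25, 237]);
  translate([0, 127, 25]) cube([140, 25, 237]);
  translate([0, 25, 25]) cube([25, 102, 237]);
  translate([115, 25, 25]) cube([25, 102, 237]);
}
translate([-596, 0, 0]) {
  cube([50, 60, 1787]);
  translate([366, 0, 0]) cube([50, 60, 1787]);
  translate([50, 0, 159]) cube([316, 60, 31]);
  translate([50, 0, 431]) cube([316, 60, 31]);
  translate([50, 0, 703]) cube([316, 60, 31]);
  translate([50, 0, 975]) cube([316, 60, 31]);
  translate([50, 0, 1247]) cube([316, 60, 31]);
  translate([50, 0, 1519]) cube([316, 60, 31]);
}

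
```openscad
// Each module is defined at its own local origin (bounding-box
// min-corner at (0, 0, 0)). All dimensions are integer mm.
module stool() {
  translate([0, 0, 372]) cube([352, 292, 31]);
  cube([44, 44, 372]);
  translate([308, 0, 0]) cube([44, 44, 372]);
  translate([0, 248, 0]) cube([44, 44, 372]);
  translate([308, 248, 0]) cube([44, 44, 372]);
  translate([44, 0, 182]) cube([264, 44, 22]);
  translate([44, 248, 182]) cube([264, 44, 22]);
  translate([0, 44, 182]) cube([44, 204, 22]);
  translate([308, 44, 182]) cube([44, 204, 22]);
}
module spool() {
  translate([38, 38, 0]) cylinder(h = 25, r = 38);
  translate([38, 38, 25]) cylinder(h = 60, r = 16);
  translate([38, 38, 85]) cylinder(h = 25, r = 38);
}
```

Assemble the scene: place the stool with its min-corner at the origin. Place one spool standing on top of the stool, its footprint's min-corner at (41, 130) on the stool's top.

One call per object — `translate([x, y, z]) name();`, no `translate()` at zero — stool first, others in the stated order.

stool();
translate([41, 130, 403]) spool();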